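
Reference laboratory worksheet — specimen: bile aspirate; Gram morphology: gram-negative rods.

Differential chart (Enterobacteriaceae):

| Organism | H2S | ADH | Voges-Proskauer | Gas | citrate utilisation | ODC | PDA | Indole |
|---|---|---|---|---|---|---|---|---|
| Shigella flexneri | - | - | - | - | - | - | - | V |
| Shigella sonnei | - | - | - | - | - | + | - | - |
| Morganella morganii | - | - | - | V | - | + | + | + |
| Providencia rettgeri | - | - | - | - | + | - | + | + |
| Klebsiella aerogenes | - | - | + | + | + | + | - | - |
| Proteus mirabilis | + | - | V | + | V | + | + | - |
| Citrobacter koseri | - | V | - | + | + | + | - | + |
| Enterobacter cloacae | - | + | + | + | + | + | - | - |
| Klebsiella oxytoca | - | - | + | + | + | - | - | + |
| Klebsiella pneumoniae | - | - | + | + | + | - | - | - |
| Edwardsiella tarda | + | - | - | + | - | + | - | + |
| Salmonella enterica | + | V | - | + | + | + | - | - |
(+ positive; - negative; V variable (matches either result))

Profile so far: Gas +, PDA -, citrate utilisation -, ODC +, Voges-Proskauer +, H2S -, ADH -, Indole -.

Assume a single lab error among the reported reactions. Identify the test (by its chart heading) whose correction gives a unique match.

As reported, no row in the chart matches all 8 reactions.
Reversing citrate utilisation (to +) → unique match: Klebsiella aerogenes.
Reversing ODC → still no organism matches.
Reversing H2S → still no organism matches.
Reversing Indole → still no organism matches.
Reversing Voges-Proskauer → still no organism matches.
Reversing ADH → still no organism matches.
Reversing PDA → still no organism matches.
Reversing Gas → still no organism matches.

citrate utilisation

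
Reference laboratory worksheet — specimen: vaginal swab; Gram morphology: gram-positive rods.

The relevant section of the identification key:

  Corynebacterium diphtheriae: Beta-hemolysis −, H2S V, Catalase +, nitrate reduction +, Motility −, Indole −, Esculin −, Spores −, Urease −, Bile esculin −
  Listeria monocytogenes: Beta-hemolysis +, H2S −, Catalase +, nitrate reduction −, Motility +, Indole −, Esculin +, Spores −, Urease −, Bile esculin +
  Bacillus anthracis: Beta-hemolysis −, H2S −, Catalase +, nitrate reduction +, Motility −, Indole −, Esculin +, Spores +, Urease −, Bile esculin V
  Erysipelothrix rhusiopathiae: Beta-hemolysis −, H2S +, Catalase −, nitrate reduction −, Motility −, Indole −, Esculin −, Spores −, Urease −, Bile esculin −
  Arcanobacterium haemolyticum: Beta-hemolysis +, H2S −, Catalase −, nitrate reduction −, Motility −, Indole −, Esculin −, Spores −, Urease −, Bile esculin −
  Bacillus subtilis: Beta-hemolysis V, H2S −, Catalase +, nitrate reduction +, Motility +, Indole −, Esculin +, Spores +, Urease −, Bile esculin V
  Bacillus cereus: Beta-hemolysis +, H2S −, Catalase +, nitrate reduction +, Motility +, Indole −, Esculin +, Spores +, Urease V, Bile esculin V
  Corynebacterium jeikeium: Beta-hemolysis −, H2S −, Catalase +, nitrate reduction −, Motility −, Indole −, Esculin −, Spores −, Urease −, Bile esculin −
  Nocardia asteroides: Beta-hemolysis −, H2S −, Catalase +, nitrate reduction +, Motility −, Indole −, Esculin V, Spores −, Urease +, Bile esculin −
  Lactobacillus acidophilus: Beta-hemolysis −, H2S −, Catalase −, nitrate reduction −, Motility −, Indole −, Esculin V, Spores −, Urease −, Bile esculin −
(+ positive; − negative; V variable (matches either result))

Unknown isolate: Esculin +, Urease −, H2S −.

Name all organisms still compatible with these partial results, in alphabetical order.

Urease −: excludes Nocardia asteroides — 9 left.
Esculin +: excludes Corynebacterium diphtheriae, Erysipelothrix rhusiopathiae, Arcanobacterium haemolyticum, Corynebacterium jeikeium — 5 left.
H2S −: all 5 remaining candidates are consistent.

Bacillus anthracis, Bacillus cereus, Bacillus subtilis, Lactobacillus acidophilus, Listeria monocytogenes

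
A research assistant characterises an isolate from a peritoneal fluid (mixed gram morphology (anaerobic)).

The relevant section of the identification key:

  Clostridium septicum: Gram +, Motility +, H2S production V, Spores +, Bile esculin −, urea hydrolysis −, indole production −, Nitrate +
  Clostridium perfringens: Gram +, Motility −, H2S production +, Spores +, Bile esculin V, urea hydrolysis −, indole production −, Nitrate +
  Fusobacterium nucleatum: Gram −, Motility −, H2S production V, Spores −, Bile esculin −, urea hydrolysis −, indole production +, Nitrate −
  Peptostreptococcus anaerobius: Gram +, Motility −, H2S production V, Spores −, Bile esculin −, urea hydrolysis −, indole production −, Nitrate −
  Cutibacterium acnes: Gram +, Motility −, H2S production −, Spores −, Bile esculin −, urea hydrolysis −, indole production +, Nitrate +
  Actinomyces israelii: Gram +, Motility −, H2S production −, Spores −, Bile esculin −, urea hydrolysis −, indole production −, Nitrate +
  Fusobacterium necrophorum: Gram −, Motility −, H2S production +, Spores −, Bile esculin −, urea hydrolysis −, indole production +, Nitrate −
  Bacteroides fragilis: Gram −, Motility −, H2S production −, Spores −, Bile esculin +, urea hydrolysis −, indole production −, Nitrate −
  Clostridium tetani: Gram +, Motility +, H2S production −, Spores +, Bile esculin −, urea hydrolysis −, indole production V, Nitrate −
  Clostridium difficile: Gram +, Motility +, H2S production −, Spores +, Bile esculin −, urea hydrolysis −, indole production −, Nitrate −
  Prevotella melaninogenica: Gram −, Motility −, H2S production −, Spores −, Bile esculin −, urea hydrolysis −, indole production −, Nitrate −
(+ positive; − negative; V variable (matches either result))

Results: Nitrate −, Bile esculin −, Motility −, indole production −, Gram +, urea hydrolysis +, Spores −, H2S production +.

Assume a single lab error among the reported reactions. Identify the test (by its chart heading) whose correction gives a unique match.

urea hydrolysis

As reported, no row in the chart matches all 8 reactions.
Reversing urea hydrolysis (to −) → unique match: Peptostreptococcus anaerobius.
Reversing indole production → still no organism matches.
Reversing Gram → still no organism matches.
Reversing H2S production → still no organism matches.
Reversing Nitrate → still no organism matches.
Reversing Spores → still no organism matches.
Reversing Motility → still no organism matches.
Reversing Bile esculin → still no organism matches.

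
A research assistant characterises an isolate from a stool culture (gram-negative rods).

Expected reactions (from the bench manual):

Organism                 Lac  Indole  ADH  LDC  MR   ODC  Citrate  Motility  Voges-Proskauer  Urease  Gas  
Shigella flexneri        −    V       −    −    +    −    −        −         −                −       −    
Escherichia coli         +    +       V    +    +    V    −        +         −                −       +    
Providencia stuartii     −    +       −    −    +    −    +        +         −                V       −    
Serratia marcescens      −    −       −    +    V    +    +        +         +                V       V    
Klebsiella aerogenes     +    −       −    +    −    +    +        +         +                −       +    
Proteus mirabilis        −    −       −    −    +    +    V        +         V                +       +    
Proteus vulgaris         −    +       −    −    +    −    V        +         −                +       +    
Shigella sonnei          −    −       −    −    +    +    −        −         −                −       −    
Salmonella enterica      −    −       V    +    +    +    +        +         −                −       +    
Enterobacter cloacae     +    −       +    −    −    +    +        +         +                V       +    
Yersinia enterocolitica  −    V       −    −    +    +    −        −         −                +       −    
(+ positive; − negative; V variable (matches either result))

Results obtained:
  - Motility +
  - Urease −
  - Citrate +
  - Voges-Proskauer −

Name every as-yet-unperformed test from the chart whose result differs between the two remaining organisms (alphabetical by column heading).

Gas, Indole, LDC, ODC

Motility +: excludes Shigella flexneri, Shigella sonnei, Yersinia enterocolitica — 8 left.
Voges-Proskauer −: excludes Serratia marcescens, Klebsiella aerogenes, Enterobacter cloacae — 5 left.
Citrate +: excludes Escherichia coli — 4 left.
Urease −: excludes Proteus mirabilis, Proteus vulgaris — 2 left.
Two candidates remain: Providencia stuartii and Salmonella enterica.
  Lac: − vs − — same for both, does not separate.
  Indole: Providencia stuartii +, Salmonella enterica − — discriminates.
  ADH: − vs V — variable for at least one, does not separate.
  LDC: Providencia stuartii −, Salmonella enterica + — discriminates.
  MR: + vs + — same for both, does not separate.
  ODC: Providencia stuartii −, Salmonella enterica + — discriminates.
  Gas: Providencia stuartii −, Salmonella enterica + — discriminates.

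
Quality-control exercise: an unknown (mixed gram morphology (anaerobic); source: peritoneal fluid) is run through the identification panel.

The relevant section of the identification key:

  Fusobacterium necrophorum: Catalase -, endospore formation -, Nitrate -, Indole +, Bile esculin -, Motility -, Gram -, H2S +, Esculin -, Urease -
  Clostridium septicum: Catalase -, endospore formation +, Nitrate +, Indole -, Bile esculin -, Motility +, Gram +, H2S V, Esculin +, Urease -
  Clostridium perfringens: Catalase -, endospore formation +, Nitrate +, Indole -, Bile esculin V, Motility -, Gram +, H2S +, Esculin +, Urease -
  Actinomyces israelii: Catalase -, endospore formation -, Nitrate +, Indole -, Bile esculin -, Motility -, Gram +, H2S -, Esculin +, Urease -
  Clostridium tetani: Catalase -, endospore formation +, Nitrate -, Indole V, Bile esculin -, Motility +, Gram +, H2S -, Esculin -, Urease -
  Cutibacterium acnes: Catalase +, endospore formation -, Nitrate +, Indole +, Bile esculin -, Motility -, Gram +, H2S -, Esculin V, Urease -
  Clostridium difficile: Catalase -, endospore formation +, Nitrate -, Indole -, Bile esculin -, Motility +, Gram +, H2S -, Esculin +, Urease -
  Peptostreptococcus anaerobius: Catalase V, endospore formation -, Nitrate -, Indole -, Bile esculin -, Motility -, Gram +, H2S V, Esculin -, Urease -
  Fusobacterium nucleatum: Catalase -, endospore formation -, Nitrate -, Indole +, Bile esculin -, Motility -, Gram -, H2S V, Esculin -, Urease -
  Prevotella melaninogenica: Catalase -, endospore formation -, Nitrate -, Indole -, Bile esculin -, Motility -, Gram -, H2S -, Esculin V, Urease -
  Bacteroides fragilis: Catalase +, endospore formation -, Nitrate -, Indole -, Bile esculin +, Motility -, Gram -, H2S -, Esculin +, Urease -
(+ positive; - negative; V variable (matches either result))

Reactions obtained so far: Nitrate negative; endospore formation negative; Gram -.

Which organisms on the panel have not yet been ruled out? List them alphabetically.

Bacteroides fragilis, Fusobacterium necrophorum, Fusobacterium nucleatum, Prevotella melaninogenica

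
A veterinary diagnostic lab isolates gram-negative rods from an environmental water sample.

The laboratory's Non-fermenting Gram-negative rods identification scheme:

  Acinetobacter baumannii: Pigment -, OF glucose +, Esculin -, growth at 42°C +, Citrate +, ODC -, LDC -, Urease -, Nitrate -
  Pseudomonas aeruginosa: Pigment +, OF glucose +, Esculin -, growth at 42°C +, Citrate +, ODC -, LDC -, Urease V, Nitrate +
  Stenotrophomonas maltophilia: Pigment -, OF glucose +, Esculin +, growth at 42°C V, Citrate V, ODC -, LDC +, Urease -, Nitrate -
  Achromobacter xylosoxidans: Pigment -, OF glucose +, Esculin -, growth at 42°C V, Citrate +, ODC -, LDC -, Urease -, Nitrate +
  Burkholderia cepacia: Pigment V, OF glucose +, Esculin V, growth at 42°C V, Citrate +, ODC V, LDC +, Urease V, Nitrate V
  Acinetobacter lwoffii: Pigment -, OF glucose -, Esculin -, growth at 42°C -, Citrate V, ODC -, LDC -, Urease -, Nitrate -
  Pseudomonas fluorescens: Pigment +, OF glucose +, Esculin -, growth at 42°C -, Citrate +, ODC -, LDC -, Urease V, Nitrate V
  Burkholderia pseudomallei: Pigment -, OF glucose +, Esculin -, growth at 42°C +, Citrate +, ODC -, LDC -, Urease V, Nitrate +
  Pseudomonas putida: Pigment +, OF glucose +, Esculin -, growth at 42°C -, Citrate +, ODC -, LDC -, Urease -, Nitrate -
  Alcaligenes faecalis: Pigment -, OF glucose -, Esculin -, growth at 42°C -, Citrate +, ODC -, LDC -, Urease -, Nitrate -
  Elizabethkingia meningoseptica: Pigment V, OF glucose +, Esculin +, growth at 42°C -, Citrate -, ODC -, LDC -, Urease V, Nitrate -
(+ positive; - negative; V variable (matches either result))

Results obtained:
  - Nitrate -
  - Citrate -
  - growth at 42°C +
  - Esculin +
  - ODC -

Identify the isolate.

Stenotrophomonas maltophilia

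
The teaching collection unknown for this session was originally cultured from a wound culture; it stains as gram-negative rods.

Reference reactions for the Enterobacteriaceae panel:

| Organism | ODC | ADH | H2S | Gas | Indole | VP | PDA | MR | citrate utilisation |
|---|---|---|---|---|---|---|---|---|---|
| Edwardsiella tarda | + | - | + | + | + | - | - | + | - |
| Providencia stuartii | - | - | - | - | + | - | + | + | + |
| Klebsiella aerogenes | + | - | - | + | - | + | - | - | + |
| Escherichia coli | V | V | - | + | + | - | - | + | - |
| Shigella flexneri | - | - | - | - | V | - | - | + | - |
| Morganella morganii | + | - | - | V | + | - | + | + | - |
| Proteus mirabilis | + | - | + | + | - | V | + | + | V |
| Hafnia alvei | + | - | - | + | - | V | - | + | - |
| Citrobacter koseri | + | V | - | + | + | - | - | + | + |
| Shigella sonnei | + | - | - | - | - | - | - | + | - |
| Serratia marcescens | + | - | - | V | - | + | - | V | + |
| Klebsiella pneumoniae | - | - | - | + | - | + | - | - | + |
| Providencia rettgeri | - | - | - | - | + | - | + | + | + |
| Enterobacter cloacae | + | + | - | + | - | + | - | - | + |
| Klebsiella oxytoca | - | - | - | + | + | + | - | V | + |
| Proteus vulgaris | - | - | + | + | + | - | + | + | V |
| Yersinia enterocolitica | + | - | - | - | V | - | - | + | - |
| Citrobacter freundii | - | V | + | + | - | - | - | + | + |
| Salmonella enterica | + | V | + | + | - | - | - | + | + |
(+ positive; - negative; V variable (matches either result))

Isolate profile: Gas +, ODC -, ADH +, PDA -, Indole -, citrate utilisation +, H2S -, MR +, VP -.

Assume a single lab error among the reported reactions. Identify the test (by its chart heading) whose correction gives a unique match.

H2S

As reported, no row in the chart matches all 9 reactions.
Reversing citrate utilisation → still no organism matches.
Reversing VP → still no organism matches.
Reversing Gas → still no organism matches.
Reversing PDA → still no organism matches.
Reversing MR → still no organism matches.
Reversing Indole → still no organism matches.
Reversing ADH → still no organism matches.
Reversing ODC → still no organism matches.
Reversing H2S (to +) → unique match: Citrobacter freundii.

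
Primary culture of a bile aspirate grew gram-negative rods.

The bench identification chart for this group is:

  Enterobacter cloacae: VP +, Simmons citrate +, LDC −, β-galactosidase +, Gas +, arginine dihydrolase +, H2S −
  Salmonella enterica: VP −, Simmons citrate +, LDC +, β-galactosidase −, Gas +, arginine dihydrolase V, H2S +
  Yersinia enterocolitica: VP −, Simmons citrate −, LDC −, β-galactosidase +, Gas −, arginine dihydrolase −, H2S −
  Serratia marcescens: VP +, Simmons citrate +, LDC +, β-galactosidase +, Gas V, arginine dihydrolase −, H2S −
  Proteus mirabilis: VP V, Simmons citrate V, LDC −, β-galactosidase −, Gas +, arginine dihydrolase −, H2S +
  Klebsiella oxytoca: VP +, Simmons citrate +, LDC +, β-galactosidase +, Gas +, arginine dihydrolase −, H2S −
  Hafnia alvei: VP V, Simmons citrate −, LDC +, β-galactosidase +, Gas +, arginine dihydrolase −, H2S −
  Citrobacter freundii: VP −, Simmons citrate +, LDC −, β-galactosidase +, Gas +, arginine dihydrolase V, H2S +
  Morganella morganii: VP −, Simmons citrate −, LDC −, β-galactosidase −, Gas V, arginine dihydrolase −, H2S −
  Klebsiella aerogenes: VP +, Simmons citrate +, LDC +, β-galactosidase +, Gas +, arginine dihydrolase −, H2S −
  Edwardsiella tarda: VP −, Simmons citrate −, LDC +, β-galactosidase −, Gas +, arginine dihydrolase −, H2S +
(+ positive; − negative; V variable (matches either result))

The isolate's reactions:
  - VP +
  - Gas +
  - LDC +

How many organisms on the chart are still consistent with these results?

Gas +: excludes Yersinia enterocolitica — 10 left.
VP +: excludes Salmonella enterica, Citrobacter freundii, Morganella morganii, Edwardsiella tarda — 6 left.
LDC +: excludes Enterobacter cloacae, Proteus mirabilis — 4 left.
Still consistent: Hafnia alvei, Klebsiella aerogenes, Klebsiella oxytoca, Serratia marcescens.

4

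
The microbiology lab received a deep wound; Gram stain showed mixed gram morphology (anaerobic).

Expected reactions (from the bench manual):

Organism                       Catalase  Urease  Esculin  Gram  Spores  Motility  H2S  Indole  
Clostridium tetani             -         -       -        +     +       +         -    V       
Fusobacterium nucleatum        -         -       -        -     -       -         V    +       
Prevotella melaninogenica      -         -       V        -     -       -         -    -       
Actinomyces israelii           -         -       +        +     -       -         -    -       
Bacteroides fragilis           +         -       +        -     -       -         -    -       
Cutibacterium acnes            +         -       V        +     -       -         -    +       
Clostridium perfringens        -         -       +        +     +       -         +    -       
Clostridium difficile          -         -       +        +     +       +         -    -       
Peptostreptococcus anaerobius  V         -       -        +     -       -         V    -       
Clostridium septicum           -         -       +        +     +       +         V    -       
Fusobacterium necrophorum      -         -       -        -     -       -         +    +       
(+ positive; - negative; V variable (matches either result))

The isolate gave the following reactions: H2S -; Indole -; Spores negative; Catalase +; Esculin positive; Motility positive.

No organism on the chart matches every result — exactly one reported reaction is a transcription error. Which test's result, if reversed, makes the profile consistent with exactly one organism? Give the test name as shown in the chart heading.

As reported, no row in the chart matches all 6 reactions.
Reversing Motility (to -) → unique match: Bacteroides fragilis.
Reversing Catalase → still no organism matches.
Reversing Spores → still no organism matches.
Reversing Esculin → still no organism matches.
Reversing H2S → still no organism matches.
Reversing Indole → still no organism matches.

Motility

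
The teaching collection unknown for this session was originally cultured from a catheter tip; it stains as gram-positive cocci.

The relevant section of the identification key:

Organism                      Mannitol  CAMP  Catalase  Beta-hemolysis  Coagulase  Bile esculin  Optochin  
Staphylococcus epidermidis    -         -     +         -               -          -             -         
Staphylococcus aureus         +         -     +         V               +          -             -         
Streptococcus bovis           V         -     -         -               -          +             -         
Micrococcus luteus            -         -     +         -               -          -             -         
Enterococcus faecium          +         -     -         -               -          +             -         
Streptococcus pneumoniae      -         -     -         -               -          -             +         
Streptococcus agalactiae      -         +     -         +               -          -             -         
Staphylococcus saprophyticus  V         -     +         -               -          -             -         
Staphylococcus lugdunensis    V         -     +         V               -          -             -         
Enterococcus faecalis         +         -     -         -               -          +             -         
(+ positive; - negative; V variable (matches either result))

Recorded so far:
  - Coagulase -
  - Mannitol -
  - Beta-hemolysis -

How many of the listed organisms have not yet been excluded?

Mannitol -: excludes Staphylococcus aureus, Enterococcus faecium, Enterococcus faecalis — 7 left.
Beta-hemolysis -: excludes Streptococcus agalactiae — 6 left.
Coagulase -: all 6 remaining candidates are consistent.
Still consistent: Micrococcus luteus, Staphylococcus epidermidis, Staphylococcus lugdunensis, Staphylococcus saprophyticus, Streptococcus bovis, Streptococcus pneumoniae.

6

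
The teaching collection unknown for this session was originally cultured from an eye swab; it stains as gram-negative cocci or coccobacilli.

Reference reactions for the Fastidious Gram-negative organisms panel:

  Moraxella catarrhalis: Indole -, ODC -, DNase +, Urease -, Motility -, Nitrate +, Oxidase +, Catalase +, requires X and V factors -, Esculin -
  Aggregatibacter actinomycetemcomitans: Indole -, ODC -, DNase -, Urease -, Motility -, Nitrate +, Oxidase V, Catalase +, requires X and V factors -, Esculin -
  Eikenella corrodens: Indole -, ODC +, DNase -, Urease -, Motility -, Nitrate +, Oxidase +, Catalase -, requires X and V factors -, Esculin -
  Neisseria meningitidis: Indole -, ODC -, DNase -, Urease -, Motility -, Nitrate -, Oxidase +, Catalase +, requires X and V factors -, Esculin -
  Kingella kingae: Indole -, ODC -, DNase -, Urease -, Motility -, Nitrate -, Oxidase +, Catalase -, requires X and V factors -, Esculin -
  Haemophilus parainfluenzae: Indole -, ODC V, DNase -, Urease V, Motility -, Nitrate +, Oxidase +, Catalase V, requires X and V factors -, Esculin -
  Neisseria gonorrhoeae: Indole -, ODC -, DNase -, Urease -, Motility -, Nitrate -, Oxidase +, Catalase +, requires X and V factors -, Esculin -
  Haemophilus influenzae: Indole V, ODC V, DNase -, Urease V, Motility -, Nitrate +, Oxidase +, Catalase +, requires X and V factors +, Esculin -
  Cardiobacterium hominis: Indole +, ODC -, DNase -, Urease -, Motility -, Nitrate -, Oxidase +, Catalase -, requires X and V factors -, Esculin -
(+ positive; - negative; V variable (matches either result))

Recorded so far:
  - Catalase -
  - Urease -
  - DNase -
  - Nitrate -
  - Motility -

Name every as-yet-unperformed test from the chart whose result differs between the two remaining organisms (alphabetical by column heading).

Indole

Catalase -: excludes 5 organisms — 4 left.
DNase -: all 4 remaining candidates are consistent.
Urease -: all 4 remaining candidates are consistent.
Motility -: all 4 remaining candidates are consistent.
Nitrate -: excludes Eikenella corrodens, Haemophilus parainfluenzae — 2 left.
Two candidates remain: Cardiobacterium hominis and Kingella kingae.
  Indole: Cardiobacterium hominis +, Kingella kingae - — discriminates.
  ODC: - vs - — same for both, does not separate.
  Oxidase: + vs + — same for both, does not separate.
  requires X and V factors: - vs - — same for both, does not separate.
  Esculin: - vs - — same for both, does not separate.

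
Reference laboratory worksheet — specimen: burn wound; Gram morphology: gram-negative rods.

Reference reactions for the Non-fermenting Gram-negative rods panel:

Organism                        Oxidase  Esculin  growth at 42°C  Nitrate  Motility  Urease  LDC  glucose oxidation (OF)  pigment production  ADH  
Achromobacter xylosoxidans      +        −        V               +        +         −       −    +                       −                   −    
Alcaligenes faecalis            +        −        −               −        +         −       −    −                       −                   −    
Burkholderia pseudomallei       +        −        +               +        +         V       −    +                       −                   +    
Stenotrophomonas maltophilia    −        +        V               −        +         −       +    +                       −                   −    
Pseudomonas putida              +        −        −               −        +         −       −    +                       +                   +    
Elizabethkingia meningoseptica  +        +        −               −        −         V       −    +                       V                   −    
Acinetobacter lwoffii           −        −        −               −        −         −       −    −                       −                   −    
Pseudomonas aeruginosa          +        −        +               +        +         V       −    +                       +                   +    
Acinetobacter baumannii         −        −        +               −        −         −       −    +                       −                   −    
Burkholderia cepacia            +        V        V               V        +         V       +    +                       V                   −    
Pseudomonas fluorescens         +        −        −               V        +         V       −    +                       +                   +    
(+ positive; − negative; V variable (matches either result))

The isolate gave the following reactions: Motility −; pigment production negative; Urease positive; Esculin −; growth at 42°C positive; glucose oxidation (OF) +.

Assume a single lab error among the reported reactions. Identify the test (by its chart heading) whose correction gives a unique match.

Urease

As reported, no row in the chart matches all 6 reactions.
Reversing Esculin → still no organism matches.
Reversing growth at 42°C → still no organism matches.
Reversing Urease (to −) → unique match: Acinetobacter baumannii.
Reversing glucose oxidation (OF) → still no organism matches.
Reversing Motility → 2 organisms match (not unique).
Reversing pigment production → still no organism matches.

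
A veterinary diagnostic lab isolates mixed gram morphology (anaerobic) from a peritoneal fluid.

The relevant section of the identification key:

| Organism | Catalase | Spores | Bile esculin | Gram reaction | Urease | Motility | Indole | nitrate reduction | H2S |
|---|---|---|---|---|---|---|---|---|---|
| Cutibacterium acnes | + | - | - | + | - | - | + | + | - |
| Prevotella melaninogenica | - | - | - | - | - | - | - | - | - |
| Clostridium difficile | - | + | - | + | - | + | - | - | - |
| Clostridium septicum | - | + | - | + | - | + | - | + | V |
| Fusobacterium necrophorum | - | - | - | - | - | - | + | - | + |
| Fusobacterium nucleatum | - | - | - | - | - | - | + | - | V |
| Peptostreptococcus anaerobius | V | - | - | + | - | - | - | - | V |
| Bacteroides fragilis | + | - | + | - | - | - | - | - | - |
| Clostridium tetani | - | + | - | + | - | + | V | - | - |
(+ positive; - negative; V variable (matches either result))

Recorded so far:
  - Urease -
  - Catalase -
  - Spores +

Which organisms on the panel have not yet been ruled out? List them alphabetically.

Clostridium difficile, Clostridium septicum, Clostridium tetani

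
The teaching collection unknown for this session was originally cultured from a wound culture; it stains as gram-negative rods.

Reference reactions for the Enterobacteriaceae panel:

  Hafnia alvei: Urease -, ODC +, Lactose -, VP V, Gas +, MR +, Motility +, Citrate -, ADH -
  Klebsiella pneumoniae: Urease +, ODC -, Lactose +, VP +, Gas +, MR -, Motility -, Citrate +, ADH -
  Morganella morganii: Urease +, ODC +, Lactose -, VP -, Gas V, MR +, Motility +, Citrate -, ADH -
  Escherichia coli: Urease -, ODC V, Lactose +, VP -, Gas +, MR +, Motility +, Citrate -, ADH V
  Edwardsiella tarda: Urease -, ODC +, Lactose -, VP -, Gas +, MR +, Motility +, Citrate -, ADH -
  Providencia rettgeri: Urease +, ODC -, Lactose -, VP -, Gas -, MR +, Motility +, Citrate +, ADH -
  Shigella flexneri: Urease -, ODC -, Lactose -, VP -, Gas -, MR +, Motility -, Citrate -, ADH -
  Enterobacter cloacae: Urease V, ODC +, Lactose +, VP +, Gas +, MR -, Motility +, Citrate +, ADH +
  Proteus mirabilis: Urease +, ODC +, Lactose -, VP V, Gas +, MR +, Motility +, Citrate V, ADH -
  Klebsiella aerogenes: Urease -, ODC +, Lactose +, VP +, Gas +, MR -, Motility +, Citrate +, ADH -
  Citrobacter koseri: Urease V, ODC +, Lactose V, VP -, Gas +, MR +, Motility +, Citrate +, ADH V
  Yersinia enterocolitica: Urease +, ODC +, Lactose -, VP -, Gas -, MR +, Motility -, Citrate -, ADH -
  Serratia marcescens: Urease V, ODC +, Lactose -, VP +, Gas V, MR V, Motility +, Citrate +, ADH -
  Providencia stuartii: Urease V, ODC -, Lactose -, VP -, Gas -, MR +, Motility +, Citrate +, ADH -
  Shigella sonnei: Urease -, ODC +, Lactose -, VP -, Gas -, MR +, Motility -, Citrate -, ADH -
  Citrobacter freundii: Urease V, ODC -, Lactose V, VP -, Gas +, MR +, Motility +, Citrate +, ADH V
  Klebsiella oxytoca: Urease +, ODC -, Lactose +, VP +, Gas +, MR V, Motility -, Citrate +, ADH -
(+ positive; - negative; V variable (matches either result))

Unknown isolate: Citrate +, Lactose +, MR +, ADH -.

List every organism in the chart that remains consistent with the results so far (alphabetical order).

MR +: excludes Klebsiella pneumoniae, Enterobacter cloacae, Klebsiella aerogenes — 14 left.
ADH -: all 14 remaining candidates are consistent.
Citrate +: excludes 7 organisms — 7 left.
Lactose +: excludes Providencia rettgeri, Proteus mirabilis, Serratia marcescens, Providencia stuartii — 3 left.

Citrobacter freundii, Citrobacter koseri, Klebsiella oxytoca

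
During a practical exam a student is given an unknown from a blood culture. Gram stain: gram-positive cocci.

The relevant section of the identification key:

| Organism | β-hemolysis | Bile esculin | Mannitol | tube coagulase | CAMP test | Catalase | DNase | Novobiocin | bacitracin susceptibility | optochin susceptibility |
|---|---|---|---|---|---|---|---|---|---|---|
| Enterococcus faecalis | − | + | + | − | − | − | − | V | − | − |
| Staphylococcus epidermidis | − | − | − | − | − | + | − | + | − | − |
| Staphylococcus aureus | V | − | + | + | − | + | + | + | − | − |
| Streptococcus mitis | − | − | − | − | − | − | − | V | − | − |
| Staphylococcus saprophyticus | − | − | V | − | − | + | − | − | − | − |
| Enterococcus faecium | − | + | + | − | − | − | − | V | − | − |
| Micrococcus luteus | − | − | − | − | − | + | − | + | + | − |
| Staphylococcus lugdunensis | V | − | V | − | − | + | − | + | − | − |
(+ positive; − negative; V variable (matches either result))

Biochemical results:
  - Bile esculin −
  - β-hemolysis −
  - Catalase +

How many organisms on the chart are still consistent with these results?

5

Catalase +: excludes Enterococcus faecalis, Streptococcus mitis, Enterococcus faecium — 5 left.
β-hemolysis −: all 5 remaining candidates are consistent.
Bile esculin −: all 5 remaining candidates are consistent.
Still consistent: Micrococcus luteus, Staphylococcus aureus, Staphylococcus epidermidis, Staphylococcus lugdunensis, Staphylococcus saprophyticus.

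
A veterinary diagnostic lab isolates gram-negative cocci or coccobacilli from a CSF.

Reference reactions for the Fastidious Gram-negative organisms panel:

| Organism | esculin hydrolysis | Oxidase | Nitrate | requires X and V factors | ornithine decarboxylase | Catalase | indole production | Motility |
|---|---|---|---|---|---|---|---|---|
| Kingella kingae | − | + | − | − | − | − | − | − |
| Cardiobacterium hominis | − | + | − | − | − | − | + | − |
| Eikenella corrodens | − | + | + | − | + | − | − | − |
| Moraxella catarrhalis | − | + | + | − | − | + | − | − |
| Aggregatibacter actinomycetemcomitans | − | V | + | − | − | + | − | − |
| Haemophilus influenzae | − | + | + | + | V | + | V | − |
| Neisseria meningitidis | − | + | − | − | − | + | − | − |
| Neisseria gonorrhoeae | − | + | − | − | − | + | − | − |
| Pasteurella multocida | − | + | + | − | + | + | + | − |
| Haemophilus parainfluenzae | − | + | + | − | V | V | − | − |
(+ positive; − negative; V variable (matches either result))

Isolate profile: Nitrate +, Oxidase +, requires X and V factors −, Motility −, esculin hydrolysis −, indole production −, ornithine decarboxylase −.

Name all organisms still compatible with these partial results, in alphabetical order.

Aggregatibacter actinomycetemcomitans, Haemophilus parainfluenzae, Moraxella catarrhalis

Motility −: all 10 remaining candidates are consistent.
Nitrate +: excludes Kingella kingae, Cardiobacterium hominis, Neisseria meningitidis, Neisseria gonorrhoeae — 6 left.
esculin hydrolysis −: all 6 remaining candidates are consistent.
indole production −: excludes Pasteurella multocida — 5 left.
requires X and V factors −: excludes Haemophilus influenzae — 4 left.
Oxidase +: all 4 remaining candidates are consistent.
ornithine decarboxylase −: excludes Eikenella corrodens — 3 left.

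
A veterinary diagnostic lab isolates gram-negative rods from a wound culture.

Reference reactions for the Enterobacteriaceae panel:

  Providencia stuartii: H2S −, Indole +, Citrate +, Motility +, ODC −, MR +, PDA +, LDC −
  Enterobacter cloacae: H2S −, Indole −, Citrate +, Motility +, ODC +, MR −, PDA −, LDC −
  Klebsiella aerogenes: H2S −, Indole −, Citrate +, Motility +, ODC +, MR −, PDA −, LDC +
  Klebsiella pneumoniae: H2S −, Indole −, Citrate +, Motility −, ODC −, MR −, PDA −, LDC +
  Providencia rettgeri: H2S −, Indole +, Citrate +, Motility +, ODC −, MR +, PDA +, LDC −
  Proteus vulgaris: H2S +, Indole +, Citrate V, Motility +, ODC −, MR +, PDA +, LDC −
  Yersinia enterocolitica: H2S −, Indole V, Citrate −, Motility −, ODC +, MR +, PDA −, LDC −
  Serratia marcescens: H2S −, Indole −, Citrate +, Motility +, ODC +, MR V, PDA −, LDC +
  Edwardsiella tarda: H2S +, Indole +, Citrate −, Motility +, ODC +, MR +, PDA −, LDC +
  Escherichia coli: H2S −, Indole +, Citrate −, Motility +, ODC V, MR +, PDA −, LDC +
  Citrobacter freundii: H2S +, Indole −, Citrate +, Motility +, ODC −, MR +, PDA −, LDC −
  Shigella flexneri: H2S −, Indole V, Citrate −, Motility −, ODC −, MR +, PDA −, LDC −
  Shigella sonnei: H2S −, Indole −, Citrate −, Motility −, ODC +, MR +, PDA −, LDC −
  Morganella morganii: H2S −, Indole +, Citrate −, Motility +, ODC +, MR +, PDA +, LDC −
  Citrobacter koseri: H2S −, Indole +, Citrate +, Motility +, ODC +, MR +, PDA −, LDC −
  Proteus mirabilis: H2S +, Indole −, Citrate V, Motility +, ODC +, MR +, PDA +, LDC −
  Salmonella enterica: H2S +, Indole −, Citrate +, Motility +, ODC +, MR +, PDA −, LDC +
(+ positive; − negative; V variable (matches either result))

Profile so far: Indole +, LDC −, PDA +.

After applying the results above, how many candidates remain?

4

Indole +: excludes 8 organisms — 9 left.
LDC −: excludes Edwardsiella tarda, Escherichia coli — 7 left.
PDA +: excludes Yersinia enterocolitica, Shigella flexneri, Citrobacter koseri — 4 left.
Still consistent: Morganella morganii, Proteus vulgaris, Providencia rettgeri, Providencia stuartii.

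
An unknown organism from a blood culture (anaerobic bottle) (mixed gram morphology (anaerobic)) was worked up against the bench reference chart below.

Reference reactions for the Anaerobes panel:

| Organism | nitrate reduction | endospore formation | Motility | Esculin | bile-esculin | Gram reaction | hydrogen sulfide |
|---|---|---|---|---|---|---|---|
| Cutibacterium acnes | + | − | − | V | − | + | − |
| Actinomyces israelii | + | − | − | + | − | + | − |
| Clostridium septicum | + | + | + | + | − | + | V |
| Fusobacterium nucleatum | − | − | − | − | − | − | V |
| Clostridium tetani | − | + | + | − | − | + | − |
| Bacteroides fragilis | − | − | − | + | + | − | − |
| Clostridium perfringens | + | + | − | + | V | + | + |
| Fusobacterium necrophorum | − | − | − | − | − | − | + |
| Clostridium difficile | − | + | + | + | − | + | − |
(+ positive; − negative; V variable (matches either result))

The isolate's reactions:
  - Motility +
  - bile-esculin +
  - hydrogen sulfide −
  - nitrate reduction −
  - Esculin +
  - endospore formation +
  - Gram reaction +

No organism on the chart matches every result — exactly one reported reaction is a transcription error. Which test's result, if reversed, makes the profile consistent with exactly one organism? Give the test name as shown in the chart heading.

bile-esculin

As reported, no row in the chart matches all 7 reactions.
Reversing nitrate reduction → still no organism matches.
Reversing endospore formation → still no organism matches.
Reversing Esculin → still no organism matches.
Reversing Motility → still no organism matches.
Reversing bile-esculin (to −) → unique match: Clostridium difficile.
Reversing Gram reaction → still no organism matches.
Reversing hydrogen sulfide → still no organism matches.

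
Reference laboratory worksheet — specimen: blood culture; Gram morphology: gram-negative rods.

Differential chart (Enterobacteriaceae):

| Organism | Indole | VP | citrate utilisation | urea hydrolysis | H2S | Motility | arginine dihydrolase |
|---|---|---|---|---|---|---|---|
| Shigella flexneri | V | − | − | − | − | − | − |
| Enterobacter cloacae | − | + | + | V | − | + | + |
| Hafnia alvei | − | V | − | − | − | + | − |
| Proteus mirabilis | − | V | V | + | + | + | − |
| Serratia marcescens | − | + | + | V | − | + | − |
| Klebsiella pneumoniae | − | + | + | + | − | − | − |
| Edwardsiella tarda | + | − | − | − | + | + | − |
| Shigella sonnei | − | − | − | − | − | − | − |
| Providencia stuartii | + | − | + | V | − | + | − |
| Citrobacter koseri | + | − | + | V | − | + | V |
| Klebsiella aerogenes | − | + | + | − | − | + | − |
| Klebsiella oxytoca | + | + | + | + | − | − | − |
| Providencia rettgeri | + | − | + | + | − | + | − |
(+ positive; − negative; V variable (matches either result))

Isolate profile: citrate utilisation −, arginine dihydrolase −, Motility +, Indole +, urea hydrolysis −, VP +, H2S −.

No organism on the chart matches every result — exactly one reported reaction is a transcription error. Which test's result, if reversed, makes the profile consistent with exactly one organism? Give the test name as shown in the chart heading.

Indole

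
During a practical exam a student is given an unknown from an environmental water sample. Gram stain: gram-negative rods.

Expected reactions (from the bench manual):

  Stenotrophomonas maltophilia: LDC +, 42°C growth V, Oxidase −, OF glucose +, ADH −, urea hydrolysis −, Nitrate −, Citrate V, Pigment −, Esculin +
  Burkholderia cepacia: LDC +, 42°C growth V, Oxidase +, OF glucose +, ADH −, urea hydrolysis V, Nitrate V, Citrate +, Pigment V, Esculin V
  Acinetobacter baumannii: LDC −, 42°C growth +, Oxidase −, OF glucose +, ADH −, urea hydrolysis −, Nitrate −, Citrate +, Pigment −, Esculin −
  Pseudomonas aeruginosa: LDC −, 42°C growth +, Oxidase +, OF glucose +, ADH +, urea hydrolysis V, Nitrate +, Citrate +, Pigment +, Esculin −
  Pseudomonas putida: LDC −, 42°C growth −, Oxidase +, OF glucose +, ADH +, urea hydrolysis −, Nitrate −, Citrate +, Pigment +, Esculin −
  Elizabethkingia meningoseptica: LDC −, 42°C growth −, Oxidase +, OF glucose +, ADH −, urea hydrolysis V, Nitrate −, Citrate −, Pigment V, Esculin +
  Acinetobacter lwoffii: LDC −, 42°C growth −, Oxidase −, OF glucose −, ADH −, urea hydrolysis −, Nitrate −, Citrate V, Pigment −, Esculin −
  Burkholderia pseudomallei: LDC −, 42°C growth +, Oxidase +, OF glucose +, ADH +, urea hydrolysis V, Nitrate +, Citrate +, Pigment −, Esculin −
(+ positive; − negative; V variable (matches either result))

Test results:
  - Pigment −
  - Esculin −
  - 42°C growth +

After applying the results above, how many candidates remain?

3

42°C growth +: excludes Pseudomonas putida, Elizabethkingia meningoseptica, Acinetobacter lwoffii — 5 left.
Pigment −: excludes Pseudomonas aeruginosa — 4 left.
Esculin −: excludes Stenotrophomonas maltophilia — 3 left.
Still consistent: Acinetobacter baumannii, Burkholderia cepacia, Burkholderia pseudomallei.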